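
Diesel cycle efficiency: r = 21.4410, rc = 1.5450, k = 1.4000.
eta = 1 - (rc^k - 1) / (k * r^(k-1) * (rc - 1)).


r^(k-1) = 3.4080
rc^k = 1.8387
eta = 0.6775 = 67.7478%

67.7478%


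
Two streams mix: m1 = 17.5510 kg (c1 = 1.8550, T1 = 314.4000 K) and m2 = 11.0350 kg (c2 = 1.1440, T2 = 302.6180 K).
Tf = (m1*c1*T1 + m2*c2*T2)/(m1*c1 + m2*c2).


num = 14056.2155
den = 45.1811
Tf = 311.1080 K

311.1080 K


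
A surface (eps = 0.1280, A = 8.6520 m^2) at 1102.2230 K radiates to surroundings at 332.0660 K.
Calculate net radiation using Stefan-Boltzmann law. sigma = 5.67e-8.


T^4 = 1.4760e+12
Tsurr^4 = 1.2159e+10
Q = 0.1280 * 5.67e-8 * 8.6520 * 1.4638e+12 = 91916.8001 W

91916.8001 W


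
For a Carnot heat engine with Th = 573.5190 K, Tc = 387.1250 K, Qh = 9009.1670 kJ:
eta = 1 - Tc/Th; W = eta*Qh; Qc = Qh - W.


eta = 1 - 387.1250/573.5190 = 0.3250
W = 0.3250 * 9009.1670 = 2927.9844 kJ
Qc = 9009.1670 - 2927.9844 = 6081.1826 kJ

eta = 32.5001%, W = 2927.9844 kJ, Qc = 6081.1826 kJ


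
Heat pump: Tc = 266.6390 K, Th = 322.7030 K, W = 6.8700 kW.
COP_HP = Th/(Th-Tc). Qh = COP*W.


COP = 322.7030 / 56.0640 = 5.7560
Qh = 5.7560 * 6.8700 = 39.5436 kW

COP = 5.7560, Qh = 39.5436 kW


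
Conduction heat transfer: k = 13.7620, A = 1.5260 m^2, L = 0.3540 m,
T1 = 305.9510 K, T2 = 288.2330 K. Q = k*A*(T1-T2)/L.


dT = 17.7180 K
Q = 13.7620 * 1.5260 * 17.7180 / 0.3540 = 1051.1084 W

1051.1084 W


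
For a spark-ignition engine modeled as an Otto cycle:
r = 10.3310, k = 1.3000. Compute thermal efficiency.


r^(k-1) = 2.0148
eta = 1 - 1/2.0148 = 0.5037 = 50.3685%

50.3685%


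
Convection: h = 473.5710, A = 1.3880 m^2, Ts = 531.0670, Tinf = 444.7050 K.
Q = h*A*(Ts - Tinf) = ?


dT = 86.3620 K
Q = 473.5710 * 1.3880 * 86.3620 = 56767.1717 W

56767.1717 W


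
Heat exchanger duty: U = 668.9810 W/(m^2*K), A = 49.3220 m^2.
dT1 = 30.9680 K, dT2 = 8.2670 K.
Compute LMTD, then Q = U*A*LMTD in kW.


LMTD = 17.1888 K
Q = 668.9810 * 49.3220 * 17.1888 = 567153.9395 W = 567.1539 kW

567.1539 kW


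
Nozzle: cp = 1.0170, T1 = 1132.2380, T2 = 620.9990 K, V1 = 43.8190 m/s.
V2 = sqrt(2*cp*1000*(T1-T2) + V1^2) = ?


dT = 511.2390 K
2*cp*1000*dT = 1039860.1260
V1^2 = 1920.1048
V2 = sqrt(1041780.2308) = 1020.6764 m/s

1020.6764 m/s


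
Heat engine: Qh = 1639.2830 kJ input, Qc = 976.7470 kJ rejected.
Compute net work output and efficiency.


W = 1639.2830 - 976.7470 = 662.5360 kJ
eta = 662.5360 / 1639.2830 = 0.4042 = 40.4162%

W = 662.5360 kJ, eta = 40.4162%


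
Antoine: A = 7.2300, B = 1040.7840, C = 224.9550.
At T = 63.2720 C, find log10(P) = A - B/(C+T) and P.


C+T = 288.2270
B/(C+T) = 3.6110
log10(P) = 7.2300 - 3.6110 = 3.6190
P = 10^3.6190 = 4159.2289 mmHg

4159.2289 mmHg


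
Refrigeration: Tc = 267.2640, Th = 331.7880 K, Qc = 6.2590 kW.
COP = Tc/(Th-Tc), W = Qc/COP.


COP = 267.2640 / 64.5240 = 4.1421
W = 6.2590 / 4.1421 = 1.5111 kW

COP = 4.1421, W = 1.5111 kW


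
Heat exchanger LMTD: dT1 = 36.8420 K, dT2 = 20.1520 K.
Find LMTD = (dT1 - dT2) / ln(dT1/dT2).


dT1/dT2 = 1.8282
ln(dT1/dT2) = 0.6033
LMTD = 16.6900 / 0.6033 = 27.6629 K

27.6629 K


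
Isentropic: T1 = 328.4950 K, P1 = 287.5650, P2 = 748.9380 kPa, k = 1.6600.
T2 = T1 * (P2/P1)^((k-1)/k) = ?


(k-1)/k = 0.3976
(P2/P1)^exp = 1.4631
T2 = 328.4950 * 1.4631 = 480.6301 K

480.6301 K


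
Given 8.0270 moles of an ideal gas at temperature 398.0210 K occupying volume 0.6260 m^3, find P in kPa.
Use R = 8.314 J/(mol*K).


P = nRT/V = 8.0270 * 8.314 * 398.0210 / 0.6260
= 26562.5197 / 0.6260 = 42432.1401 Pa = 42.4321 kPa

42.4321 kPa


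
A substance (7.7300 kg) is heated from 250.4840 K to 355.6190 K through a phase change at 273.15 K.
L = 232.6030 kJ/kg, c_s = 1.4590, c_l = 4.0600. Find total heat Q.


Q1 (sensible, solid) = 7.7300 * 1.4590 * 22.6660 = 255.6287 kJ
Q2 (latent) = 7.7300 * 232.6030 = 1798.0212 kJ
Q3 (sensible, liquid) = 7.7300 * 4.0600 * 82.4690 = 2588.1906 kJ
Q_total = 4641.8405 kJ

4641.8405 kJ


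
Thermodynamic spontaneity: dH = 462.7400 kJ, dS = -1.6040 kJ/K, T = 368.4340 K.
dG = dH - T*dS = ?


T*dS = 368.4340 * -1.6040 = -590.9681 kJ
dG = 462.7400 + 590.9681 = 1053.7081 kJ (non-spontaneous)

dG = 1053.7081 kJ, non-spontaneous


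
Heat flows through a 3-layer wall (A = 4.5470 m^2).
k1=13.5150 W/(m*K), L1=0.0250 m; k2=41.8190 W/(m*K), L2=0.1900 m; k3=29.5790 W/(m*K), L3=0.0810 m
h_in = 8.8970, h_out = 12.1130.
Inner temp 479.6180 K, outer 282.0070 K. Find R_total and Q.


R_conv_in = 1/(8.8970*4.5470) = 0.0247
R_1 = 0.0250/(13.5150*4.5470) = 0.0004
R_2 = 0.1900/(41.8190*4.5470) = 0.0010
R_3 = 0.0810/(29.5790*4.5470) = 0.0006
R_conv_out = 1/(12.1130*4.5470) = 0.0182
R_total = 0.0449 K/W
Q = 197.6110 / 0.0449 = 4402.7601 W

R_total = 0.0449 K/W, Q = 4402.7601 W


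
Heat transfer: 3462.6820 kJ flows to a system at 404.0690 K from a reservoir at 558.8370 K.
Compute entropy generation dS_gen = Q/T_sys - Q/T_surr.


dS_sys = 3462.6820/404.0690 = 8.5695 kJ/K
dS_surr = -3462.6820/558.8370 = -6.1962 kJ/K
dS_gen = 8.5695 - 6.1962 = 2.3733 kJ/K (irreversible)

dS_gen = 2.3733 kJ/K, irreversible


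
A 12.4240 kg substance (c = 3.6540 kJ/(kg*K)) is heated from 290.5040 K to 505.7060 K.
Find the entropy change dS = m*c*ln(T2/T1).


T2/T1 = 1.7408
ln(T2/T1) = 0.5543
dS = 12.4240 * 3.6540 * 0.5543 = 25.1655 kJ/K

25.1655 kJ/K


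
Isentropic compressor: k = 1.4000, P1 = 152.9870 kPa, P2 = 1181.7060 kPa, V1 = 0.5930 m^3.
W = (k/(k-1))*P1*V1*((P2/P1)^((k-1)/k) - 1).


(k-1)/k = 0.2857
(P2/P1)^exp = 1.7934
W = 3.5000 * 152.9870 * 0.5930 * (1.7934 - 1) = 251.9183 kJ

251.9183 kJ


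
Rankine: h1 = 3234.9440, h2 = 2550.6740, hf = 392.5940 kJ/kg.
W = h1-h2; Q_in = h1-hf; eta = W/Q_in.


W = 684.2700 kJ/kg
Q_in = 2842.3500 kJ/kg
eta = 0.2407 = 24.0741%

eta = 24.0741%


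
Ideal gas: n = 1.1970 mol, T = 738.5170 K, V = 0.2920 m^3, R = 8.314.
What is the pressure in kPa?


P = nRT/V = 1.1970 * 8.314 * 738.5170 / 0.2920
= 7349.6163 / 0.2920 = 25169.9189 Pa = 25.1699 kPa

25.1699 kPa


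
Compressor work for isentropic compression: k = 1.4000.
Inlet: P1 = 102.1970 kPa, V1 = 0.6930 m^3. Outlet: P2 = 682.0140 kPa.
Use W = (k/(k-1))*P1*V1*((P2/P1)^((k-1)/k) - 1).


(k-1)/k = 0.2857
(P2/P1)^exp = 1.7200
W = 3.5000 * 102.1970 * 0.6930 * (1.7200 - 1) = 178.4743 kJ

178.4743 kJ


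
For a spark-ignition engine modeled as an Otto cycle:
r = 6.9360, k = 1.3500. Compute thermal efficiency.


r^(k-1) = 1.9696
eta = 1 - 1/1.9696 = 0.4923 = 49.2295%

49.2295%


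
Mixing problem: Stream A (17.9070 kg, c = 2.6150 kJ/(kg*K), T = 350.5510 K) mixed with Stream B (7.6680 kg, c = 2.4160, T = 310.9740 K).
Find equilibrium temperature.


num = 22176.2528
den = 65.3527
Tf = 339.3319 K

339.3319 K


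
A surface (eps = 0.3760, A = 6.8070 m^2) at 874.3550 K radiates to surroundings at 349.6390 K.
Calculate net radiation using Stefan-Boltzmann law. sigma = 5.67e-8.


T^4 = 5.8446e+11
Tsurr^4 = 1.4944e+10
Q = 0.3760 * 5.67e-8 * 6.8070 * 5.6951e+11 = 82647.2783 W

82647.2783 W


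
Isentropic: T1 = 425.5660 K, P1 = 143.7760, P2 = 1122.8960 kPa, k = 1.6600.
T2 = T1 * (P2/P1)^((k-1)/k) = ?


(k-1)/k = 0.3976
(P2/P1)^exp = 2.2642
T2 = 425.5660 * 2.2642 = 963.5565 K

963.5565 K


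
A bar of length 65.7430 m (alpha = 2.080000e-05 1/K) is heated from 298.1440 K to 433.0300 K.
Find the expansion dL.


dT = 134.8860 K
dL = 2.080000e-05 * 65.7430 * 134.8860 = 0.184450 m
L_final = 65.927450 m

dL = 0.184450 m


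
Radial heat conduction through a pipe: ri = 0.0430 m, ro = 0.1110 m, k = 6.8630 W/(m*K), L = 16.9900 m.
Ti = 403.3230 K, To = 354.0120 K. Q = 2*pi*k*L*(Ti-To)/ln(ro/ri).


dT = 49.3110 K
ln(ro/ri) = 0.9483
Q = 2*pi*6.8630*16.9900*49.3110 / 0.9483 = 38095.3113 W

38095.3113 W


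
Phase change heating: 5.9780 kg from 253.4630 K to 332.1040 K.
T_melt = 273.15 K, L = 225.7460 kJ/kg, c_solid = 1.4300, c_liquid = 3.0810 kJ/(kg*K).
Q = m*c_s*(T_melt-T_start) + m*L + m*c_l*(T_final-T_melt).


Q1 (sensible, solid) = 5.9780 * 1.4300 * 19.6870 = 168.2951 kJ
Q2 (latent) = 5.9780 * 225.7460 = 1349.5096 kJ
Q3 (sensible, liquid) = 5.9780 * 3.0810 * 58.9540 = 1085.8276 kJ
Q_total = 2603.6323 kJ

2603.6323 kJ


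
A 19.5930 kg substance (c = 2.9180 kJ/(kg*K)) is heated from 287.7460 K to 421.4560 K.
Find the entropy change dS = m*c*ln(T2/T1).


T2/T1 = 1.4647
ln(T2/T1) = 0.3816
dS = 19.5930 * 2.9180 * 0.3816 = 21.8191 kJ/K

21.8191 kJ/K


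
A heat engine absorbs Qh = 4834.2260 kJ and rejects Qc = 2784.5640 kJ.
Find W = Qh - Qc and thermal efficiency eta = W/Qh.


W = 4834.2260 - 2784.5640 = 2049.6620 kJ
eta = 2049.6620 / 4834.2260 = 0.4240 = 42.3990%

W = 2049.6620 kJ, eta = 42.3990%


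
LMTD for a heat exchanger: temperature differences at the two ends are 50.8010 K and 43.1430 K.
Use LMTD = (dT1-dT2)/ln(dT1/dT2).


dT1/dT2 = 1.1775
ln(dT1/dT2) = 0.1634
LMTD = 7.6580 / 0.1634 = 46.8678 K

46.8678 K


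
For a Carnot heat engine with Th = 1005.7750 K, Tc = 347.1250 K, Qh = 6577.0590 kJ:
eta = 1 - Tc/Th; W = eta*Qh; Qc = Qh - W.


eta = 1 - 347.1250/1005.7750 = 0.6549
W = 0.6549 * 6577.0590 = 4307.1064 kJ
Qc = 6577.0590 - 4307.1064 = 2269.9526 kJ

eta = 65.4868%, W = 4307.1064 kJ, Qc = 2269.9526 kJ


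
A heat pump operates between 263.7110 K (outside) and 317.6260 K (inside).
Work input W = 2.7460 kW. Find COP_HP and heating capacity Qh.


COP = 317.6260 / 53.9150 = 5.8912
Qh = 5.8912 * 2.7460 = 16.1773 kW

COP = 5.8912, Qh = 16.1773 kW


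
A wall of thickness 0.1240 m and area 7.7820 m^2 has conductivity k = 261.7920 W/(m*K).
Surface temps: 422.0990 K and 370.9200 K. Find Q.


dT = 51.1790 K
Q = 261.7920 * 7.7820 * 51.1790 / 0.1240 = 840848.4116 W

840848.4116 W


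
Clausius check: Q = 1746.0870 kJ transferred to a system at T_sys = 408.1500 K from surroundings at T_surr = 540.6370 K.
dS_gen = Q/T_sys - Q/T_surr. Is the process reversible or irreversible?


dS_sys = 1746.0870/408.1500 = 4.2781 kJ/K
dS_surr = -1746.0870/540.6370 = -3.2297 kJ/K
dS_gen = 4.2781 - 3.2297 = 1.0484 kJ/K (irreversible)

dS_gen = 1.0484 kJ/K, irreversible


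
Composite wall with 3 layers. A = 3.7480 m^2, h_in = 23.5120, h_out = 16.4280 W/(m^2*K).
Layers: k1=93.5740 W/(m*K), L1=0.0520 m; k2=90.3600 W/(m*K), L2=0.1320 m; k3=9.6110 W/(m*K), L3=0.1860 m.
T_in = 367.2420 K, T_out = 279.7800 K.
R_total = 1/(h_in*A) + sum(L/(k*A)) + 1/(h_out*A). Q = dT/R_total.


R_conv_in = 1/(23.5120*3.7480) = 0.0113
R_1 = 0.0520/(93.5740*3.7480) = 0.0001
R_2 = 0.1320/(90.3600*3.7480) = 0.0004
R_3 = 0.1860/(9.6110*3.7480) = 0.0052
R_conv_out = 1/(16.4280*3.7480) = 0.0162
R_total = 0.0333 K/W
Q = 87.4620 / 0.0333 = 2627.2419 W

R_total = 0.0333 K/W, Q = 2627.2419 W


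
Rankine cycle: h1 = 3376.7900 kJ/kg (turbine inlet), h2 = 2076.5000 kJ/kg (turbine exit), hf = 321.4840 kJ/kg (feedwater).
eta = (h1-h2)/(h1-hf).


W = 1300.2900 kJ/kg
Q_in = 3055.3060 kJ/kg
eta = 0.4256 = 42.5584%

eta = 42.5584%


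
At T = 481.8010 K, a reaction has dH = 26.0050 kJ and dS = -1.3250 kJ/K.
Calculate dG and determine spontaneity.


T*dS = 481.8010 * -1.3250 = -638.3863 kJ
dG = 26.0050 + 638.3863 = 664.3913 kJ (non-spontaneous)

dG = 664.3913 kJ, non-spontaneous


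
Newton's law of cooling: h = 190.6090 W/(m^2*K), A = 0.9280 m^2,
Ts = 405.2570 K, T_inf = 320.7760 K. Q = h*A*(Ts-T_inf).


dT = 84.4810 K
Q = 190.6090 * 0.9280 * 84.4810 = 14943.4345 W

14943.4345 W


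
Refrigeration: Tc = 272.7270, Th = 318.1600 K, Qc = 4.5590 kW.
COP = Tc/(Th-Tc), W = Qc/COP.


COP = 272.7270 / 45.4330 = 6.0028
W = 4.5590 / 6.0028 = 0.7595 kW

COP = 6.0028, W = 0.7595 kW


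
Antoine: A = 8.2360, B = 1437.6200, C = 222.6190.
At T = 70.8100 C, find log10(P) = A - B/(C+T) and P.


C+T = 293.4290
B/(C+T) = 4.8994
log10(P) = 8.2360 - 4.8994 = 3.3366
P = 10^3.3366 = 2170.8039 mmHg

2170.8039 mmHg


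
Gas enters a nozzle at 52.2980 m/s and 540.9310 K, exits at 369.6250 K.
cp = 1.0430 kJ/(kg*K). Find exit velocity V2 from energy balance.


dT = 171.3060 K
2*cp*1000*dT = 357344.3160
V1^2 = 2735.0808
V2 = sqrt(360079.3968) = 600.0662 m/s

600.0662 m/s


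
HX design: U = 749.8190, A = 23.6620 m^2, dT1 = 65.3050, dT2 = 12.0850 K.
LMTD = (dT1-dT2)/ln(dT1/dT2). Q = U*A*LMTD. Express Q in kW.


LMTD = 31.5452 K
Q = 749.8190 * 23.6620 * 31.5452 = 559681.5776 W = 559.6816 kW

559.6816 kW


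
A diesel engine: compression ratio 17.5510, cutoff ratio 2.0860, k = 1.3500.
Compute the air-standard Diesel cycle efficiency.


r^(k-1) = 2.7259
rc^k = 2.6982
eta = 0.5751 = 57.5068%

57.5068%


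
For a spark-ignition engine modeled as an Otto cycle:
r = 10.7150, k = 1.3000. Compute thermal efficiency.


r^(k-1) = 2.0370
eta = 1 - 1/2.0370 = 0.5091 = 50.9089%

50.9089%


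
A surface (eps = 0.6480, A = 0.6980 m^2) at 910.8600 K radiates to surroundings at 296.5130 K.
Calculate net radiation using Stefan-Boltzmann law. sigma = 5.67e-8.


T^4 = 6.8835e+11
Tsurr^4 = 7.7299e+09
Q = 0.6480 * 5.67e-8 * 0.6980 * 6.8062e+11 = 17454.8218 W

17454.8218 W


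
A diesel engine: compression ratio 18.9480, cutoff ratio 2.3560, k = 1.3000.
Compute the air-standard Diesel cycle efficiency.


r^(k-1) = 2.4170
rc^k = 3.0467
eta = 0.5196 = 51.9626%

51.9626%


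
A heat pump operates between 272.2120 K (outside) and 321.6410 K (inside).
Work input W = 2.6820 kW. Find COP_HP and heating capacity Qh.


COP = 321.6410 / 49.4290 = 6.5071
Qh = 6.5071 * 2.6820 = 17.4521 kW

COP = 6.5071, Qh = 17.4521 kW


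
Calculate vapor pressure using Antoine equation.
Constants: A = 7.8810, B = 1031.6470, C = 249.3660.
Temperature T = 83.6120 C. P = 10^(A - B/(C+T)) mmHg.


C+T = 332.9780
B/(C+T) = 3.0982
log10(P) = 7.8810 - 3.0982 = 4.7828
P = 10^4.7828 = 60639.5922 mmHg

60639.5922 mmHg


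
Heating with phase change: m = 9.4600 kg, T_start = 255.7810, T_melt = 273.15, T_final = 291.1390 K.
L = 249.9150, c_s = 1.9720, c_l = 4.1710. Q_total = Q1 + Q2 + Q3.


Q1 (sensible, solid) = 9.4600 * 1.9720 * 17.3690 = 324.0208 kJ
Q2 (latent) = 9.4600 * 249.9150 = 2364.1959 kJ
Q3 (sensible, liquid) = 9.4600 * 4.1710 * 17.9890 = 709.8038 kJ
Q_total = 3398.0205 kJ

3398.0205 kJ


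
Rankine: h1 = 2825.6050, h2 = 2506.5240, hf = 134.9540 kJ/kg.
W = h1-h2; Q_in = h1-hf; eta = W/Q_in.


W = 319.0810 kJ/kg
Q_in = 2690.6510 kJ/kg
eta = 0.1186 = 11.8589%

eta = 11.8589%


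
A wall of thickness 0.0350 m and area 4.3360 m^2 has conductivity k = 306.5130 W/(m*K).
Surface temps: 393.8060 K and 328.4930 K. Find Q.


dT = 65.3130 K
Q = 306.5130 * 4.3360 * 65.3130 / 0.0350 = 2480103.2444 W

2480103.2444 W


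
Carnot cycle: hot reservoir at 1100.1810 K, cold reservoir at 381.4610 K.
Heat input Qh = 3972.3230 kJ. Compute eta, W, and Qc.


eta = 1 - 381.4610/1100.1810 = 0.6533
W = 0.6533 * 3972.3230 = 2595.0166 kJ
Qc = 3972.3230 - 2595.0166 = 1377.3064 kJ

eta = 65.3274%, W = 2595.0166 kJ, Qc = 1377.3064 kJ


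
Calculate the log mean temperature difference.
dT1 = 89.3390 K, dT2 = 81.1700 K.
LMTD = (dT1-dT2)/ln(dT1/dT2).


dT1/dT2 = 1.1006
ln(dT1/dT2) = 0.0959
LMTD = 8.1690 / 0.0959 = 85.1892 K

85.1892 K


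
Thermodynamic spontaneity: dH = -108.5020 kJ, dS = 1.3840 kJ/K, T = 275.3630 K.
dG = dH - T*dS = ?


T*dS = 275.3630 * 1.3840 = 381.1024 kJ
dG = -108.5020 - 381.1024 = -489.6044 kJ (spontaneous)

dG = -489.6044 kJ, spontaneous


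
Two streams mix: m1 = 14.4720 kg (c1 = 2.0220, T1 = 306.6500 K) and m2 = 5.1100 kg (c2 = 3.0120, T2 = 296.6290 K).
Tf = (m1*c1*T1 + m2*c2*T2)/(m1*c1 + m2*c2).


num = 13538.8219
den = 44.6537
Tf = 303.1959 K

303.1959 K


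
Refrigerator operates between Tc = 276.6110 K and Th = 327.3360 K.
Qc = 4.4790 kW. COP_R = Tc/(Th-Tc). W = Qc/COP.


COP = 276.6110 / 50.7250 = 5.4531
W = 4.4790 / 5.4531 = 0.8214 kW

COP = 5.4531, W = 0.8214 kW


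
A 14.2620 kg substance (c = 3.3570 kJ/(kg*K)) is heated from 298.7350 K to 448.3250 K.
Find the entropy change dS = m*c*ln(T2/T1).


T2/T1 = 1.5007
ln(T2/T1) = 0.4060
dS = 14.2620 * 3.3570 * 0.4060 = 19.4364 kJ/K

19.4364 kJ/K


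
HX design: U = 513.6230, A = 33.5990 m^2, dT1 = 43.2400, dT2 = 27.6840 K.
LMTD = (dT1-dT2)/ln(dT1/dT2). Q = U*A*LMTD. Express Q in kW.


LMTD = 34.8859 K
Q = 513.6230 * 33.5990 * 34.8859 = 602032.8776 W = 602.0329 kW

602.0329 kW


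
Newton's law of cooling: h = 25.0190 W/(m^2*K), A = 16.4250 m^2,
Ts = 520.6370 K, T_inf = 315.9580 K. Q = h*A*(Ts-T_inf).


dT = 204.6790 K
Q = 25.0190 * 16.4250 * 204.6790 = 84110.1896 W

84110.1896 W


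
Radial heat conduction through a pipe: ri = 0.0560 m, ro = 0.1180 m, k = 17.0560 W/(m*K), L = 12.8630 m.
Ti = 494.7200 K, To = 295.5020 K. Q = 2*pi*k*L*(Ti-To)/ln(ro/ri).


dT = 199.2180 K
ln(ro/ri) = 0.7453
Q = 2*pi*17.0560*12.8630*199.2180 / 0.7453 = 368449.1759 W

368449.1759 W


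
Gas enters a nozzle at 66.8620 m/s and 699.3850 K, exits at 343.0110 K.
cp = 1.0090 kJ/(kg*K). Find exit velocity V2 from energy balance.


dT = 356.3740 K
2*cp*1000*dT = 719162.7320
V1^2 = 4470.5270
V2 = sqrt(723633.2590) = 850.6664 m/s

850.6664 m/s


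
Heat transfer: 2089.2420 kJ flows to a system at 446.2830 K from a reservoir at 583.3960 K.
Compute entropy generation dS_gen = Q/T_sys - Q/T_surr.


dS_sys = 2089.2420/446.2830 = 4.6814 kJ/K
dS_surr = -2089.2420/583.3960 = -3.5812 kJ/K
dS_gen = 4.6814 - 3.5812 = 1.1003 kJ/K (irreversible)

dS_gen = 1.1003 kJ/K, irreversible


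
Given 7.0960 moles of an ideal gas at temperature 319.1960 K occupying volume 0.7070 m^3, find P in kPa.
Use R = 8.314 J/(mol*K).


P = nRT/V = 7.0960 * 8.314 * 319.1960 / 0.7070
= 18831.3332 / 0.7070 = 26635.5491 Pa = 26.6355 kPa

26.6355 kPa


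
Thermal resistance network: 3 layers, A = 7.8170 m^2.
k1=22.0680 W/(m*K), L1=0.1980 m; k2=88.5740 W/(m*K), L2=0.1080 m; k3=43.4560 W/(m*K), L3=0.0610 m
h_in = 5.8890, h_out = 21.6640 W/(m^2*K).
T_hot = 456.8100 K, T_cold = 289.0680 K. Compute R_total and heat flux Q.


R_conv_in = 1/(5.8890*7.8170) = 0.0217
R_1 = 0.1980/(22.0680*7.8170) = 0.0011
R_2 = 0.1080/(88.5740*7.8170) = 0.0002
R_3 = 0.0610/(43.4560*7.8170) = 0.0002
R_conv_out = 1/(21.6640*7.8170) = 0.0059
R_total = 0.0291 K/W
Q = 167.7420 / 0.0291 = 5762.0945 W

R_total = 0.0291 K/W, Q = 5762.0945 W


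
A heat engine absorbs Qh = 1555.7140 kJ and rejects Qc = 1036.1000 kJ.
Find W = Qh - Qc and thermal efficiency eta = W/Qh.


W = 1555.7140 - 1036.1000 = 519.6140 kJ
eta = 519.6140 / 1555.7140 = 0.3340 = 33.4004%

W = 519.6140 kJ, eta = 33.4004%


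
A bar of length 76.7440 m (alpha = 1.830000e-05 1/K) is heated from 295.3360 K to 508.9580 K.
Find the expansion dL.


dT = 213.6220 K
dL = 1.830000e-05 * 76.7440 * 213.6220 = 0.300014 m
L_final = 77.044014 m

dL = 0.300014 m


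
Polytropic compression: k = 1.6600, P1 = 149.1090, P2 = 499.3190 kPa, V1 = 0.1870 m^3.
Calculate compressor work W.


(k-1)/k = 0.3976
(P2/P1)^exp = 1.6169
W = 2.5152 * 149.1090 * 0.1870 * (1.6169 - 1) = 43.2642 kJ

43.2642 kJ


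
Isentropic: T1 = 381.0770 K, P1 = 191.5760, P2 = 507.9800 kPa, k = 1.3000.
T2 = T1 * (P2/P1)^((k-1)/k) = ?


(k-1)/k = 0.2308
(P2/P1)^exp = 1.2524
T2 = 381.0770 * 1.2524 = 477.2487 K

477.2487 K


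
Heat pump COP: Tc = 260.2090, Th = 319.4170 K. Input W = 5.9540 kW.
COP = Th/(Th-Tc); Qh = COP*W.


COP = 319.4170 / 59.2080 = 5.3948
Qh = 5.3948 * 5.9540 = 32.1208 kW

COP = 5.3948, Qh = 32.1208 kW


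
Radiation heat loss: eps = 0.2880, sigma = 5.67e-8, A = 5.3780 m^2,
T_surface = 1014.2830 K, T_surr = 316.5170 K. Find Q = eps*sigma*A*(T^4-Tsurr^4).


T^4 = 1.0584e+12
Tsurr^4 = 1.0037e+10
Q = 0.2880 * 5.67e-8 * 5.3780 * 1.0483e+12 = 92065.0532 W

92065.0532 W


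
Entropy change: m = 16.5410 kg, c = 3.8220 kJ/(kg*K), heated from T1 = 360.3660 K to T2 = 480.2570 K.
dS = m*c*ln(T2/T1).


T2/T1 = 1.3327
ln(T2/T1) = 0.2872
dS = 16.5410 * 3.8220 * 0.2872 = 18.1568 kJ/K

18.1568 kJ/K


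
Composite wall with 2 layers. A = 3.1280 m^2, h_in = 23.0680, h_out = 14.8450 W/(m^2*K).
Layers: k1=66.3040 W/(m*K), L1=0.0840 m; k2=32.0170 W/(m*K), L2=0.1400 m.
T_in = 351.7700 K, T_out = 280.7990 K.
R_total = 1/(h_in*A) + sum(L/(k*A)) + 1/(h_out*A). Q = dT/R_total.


R_conv_in = 1/(23.0680*3.1280) = 0.0139
R_1 = 0.0840/(66.3040*3.1280) = 0.0004
R_2 = 0.1400/(32.0170*3.1280) = 0.0014
R_conv_out = 1/(14.8450*3.1280) = 0.0215
R_total = 0.0372 K/W
Q = 70.9710 / 0.0372 = 1907.9732 W

R_total = 0.0372 K/W, Q = 1907.9732 W


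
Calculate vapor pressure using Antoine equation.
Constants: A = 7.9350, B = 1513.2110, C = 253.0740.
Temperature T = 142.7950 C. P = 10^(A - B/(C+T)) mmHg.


C+T = 395.8690
B/(C+T) = 3.8225
log10(P) = 7.9350 - 3.8225 = 4.1125
P = 10^4.1125 = 12956.7353 mmHg

12956.7353 mmHg


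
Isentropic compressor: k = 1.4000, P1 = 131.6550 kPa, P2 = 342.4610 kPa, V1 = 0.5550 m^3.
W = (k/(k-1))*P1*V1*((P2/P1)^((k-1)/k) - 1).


(k-1)/k = 0.2857
(P2/P1)^exp = 1.3141
W = 3.5000 * 131.6550 * 0.5550 * (1.3141 - 1) = 80.3222 kJ

80.3222 kJ


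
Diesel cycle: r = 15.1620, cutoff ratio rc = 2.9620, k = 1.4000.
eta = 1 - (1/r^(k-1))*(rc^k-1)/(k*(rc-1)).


r^(k-1) = 2.9669
rc^k = 4.5732
eta = 0.5615 = 56.1544%

56.1544%


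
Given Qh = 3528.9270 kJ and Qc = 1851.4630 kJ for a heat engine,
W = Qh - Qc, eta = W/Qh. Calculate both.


W = 3528.9270 - 1851.4630 = 1677.4640 kJ
eta = 1677.4640 / 3528.9270 = 0.4753 = 47.5347%

W = 1677.4640 kJ, eta = 47.5347%


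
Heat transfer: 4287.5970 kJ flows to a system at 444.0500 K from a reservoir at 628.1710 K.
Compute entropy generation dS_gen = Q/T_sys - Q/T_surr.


dS_sys = 4287.5970/444.0500 = 9.6557 kJ/K
dS_surr = -4287.5970/628.1710 = -6.8255 kJ/K
dS_gen = 9.6557 - 6.8255 = 2.8301 kJ/K (irreversible)

dS_gen = 2.8301 kJ/K, irreversible


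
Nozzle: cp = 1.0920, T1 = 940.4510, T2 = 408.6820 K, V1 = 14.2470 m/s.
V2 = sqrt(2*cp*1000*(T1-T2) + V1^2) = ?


dT = 531.7690 K
2*cp*1000*dT = 1161383.4960
V1^2 = 202.9770
V2 = sqrt(1161586.4730) = 1077.7692 m/s

1077.7692 m/s


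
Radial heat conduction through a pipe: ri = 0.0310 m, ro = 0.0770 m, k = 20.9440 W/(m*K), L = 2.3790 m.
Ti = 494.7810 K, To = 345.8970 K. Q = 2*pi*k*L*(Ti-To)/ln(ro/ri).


dT = 148.8840 K
ln(ro/ri) = 0.9098
Q = 2*pi*20.9440*2.3790*148.8840 / 0.9098 = 51230.3519 W

51230.3519 W


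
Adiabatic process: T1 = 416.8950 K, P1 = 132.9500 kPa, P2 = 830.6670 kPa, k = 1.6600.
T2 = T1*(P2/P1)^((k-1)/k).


(k-1)/k = 0.3976
(P2/P1)^exp = 2.0719
T2 = 416.8950 * 2.0719 = 863.7831 K

863.7831 K


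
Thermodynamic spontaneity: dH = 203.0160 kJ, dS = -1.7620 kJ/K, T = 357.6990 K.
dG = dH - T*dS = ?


T*dS = 357.6990 * -1.7620 = -630.2656 kJ
dG = 203.0160 + 630.2656 = 833.2816 kJ (non-spontaneous)

dG = 833.2816 kJ, non-spontaneous


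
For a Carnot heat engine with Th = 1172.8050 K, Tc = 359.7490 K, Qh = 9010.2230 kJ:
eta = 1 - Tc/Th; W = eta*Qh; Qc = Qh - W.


eta = 1 - 359.7490/1172.8050 = 0.6933
W = 0.6933 * 9010.2230 = 6246.4057 kJ
Qc = 9010.2230 - 6246.4057 = 2763.8173 kJ

eta = 69.3258%, W = 6246.4057 kJ, Qc = 2763.8173 kJ


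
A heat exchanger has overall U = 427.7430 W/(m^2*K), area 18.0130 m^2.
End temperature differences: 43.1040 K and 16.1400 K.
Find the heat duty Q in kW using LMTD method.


LMTD = 27.4494 K
Q = 427.7430 * 18.0130 * 27.4494 = 211496.1383 W = 211.4961 kW

211.4961 kW


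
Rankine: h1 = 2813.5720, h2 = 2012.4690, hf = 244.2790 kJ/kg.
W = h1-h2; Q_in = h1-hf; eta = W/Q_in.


W = 801.1030 kJ/kg
Q_in = 2569.2930 kJ/kg
eta = 0.3118 = 31.1799%

eta = 31.1799%


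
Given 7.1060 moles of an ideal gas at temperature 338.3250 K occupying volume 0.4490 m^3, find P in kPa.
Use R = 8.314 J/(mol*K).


P = nRT/V = 7.1060 * 8.314 * 338.3250 / 0.4490
= 19987.9988 / 0.4490 = 44516.7010 Pa = 44.5167 kPa

44.5167 kPa


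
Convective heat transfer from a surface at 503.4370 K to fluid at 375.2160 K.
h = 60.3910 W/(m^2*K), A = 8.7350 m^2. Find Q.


dT = 128.2210 K
Q = 60.3910 * 8.7350 * 128.2210 = 67638.5502 W

67638.5502 W


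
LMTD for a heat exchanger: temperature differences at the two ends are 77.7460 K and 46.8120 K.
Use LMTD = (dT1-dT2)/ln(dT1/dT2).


dT1/dT2 = 1.6608
ln(dT1/dT2) = 0.5073
LMTD = 30.9340 / 0.5073 = 60.9768 K

60.9768 K


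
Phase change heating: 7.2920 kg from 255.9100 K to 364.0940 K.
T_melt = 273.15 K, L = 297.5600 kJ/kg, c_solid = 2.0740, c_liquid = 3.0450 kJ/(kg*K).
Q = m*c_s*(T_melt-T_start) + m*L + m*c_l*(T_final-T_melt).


Q1 (sensible, solid) = 7.2920 * 2.0740 * 17.2400 = 260.7310 kJ
Q2 (latent) = 7.2920 * 297.5600 = 2169.8075 kJ
Q3 (sensible, liquid) = 7.2920 * 3.0450 * 90.9440 = 2019.3333 kJ
Q_total = 4449.8718 kJ

4449.8718 kJ


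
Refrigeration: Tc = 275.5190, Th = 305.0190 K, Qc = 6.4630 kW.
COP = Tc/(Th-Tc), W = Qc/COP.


COP = 275.5190 / 29.5000 = 9.3396
W = 6.4630 / 9.3396 = 0.6920 kW

COP = 9.3396, W = 0.6920 kW


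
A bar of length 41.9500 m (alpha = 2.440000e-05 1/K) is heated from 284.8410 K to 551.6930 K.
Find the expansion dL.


dT = 266.8520 K
dL = 2.440000e-05 * 41.9500 * 266.8520 = 0.273144 m
L_final = 42.223144 m

dL = 0.273144 m


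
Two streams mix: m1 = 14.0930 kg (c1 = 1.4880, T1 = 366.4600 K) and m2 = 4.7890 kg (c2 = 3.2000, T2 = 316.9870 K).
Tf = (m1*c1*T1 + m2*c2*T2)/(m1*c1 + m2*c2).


num = 12542.5693
den = 36.2952
Tf = 345.5712 K

345.5712 K


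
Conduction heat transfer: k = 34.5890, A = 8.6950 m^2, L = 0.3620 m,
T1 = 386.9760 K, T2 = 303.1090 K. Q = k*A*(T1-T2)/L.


dT = 83.8670 K
Q = 34.5890 * 8.6950 * 83.8670 / 0.3620 = 69677.1102 W

69677.1102 W


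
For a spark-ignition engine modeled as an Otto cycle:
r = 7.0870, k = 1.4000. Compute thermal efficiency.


r^(k-1) = 2.1887
eta = 1 - 1/2.1887 = 0.5431 = 54.3106%

54.3106%


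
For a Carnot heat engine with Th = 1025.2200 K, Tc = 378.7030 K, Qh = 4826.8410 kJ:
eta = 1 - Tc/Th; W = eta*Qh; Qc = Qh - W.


eta = 1 - 378.7030/1025.2200 = 0.6306
W = 0.6306 * 4826.8410 = 3043.8684 kJ
Qc = 4826.8410 - 3043.8684 = 1782.9726 kJ

eta = 63.0613%, W = 3043.8684 kJ, Qc = 1782.9726 kJ


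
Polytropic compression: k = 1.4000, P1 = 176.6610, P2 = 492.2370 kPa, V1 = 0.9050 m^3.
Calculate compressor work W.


(k-1)/k = 0.2857
(P2/P1)^exp = 1.3401
W = 3.5000 * 176.6610 * 0.9050 * (1.3401 - 1) = 190.3373 kJ

190.3373 kJ


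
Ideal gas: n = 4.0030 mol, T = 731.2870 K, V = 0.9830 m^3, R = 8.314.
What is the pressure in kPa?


P = nRT/V = 4.0030 * 8.314 * 731.2870 / 0.9830
= 24337.9202 / 0.9830 = 24758.8202 Pa = 24.7588 kPa

24.7588 kPa


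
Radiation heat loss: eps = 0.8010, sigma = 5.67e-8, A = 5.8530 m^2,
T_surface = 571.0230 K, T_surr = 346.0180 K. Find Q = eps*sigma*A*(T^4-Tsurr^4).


T^4 = 1.0632e+11
Tsurr^4 = 1.4335e+10
Q = 0.8010 * 5.67e-8 * 5.8530 * 9.1985e+10 = 24451.8047 W

24451.8047 W


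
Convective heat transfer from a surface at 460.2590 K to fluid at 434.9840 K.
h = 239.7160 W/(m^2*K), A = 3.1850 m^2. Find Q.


dT = 25.2750 K
Q = 239.7160 * 3.1850 * 25.2750 = 19297.3478 W

19297.3478 W


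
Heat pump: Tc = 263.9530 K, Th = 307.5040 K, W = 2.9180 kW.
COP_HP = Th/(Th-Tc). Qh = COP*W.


COP = 307.5040 / 43.5510 = 7.0608
Qh = 7.0608 * 2.9180 = 20.6034 kW

COP = 7.0608, Qh = 20.6034 kW


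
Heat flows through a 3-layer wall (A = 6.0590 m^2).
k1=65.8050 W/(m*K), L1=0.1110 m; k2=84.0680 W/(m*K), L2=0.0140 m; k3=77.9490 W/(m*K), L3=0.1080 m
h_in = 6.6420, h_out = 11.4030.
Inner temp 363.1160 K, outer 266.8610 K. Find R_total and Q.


R_conv_in = 1/(6.6420*6.0590) = 0.0248
R_1 = 0.1110/(65.8050*6.0590) = 0.0003
R_2 = 0.0140/(84.0680*6.0590) = 2.7485e-05
R_3 = 0.1080/(77.9490*6.0590) = 0.0002
R_conv_out = 1/(11.4030*6.0590) = 0.0145
R_total = 0.0399 K/W
Q = 96.2550 / 0.0399 = 2415.0229 W

R_total = 0.0399 K/W, Q = 2415.0229 W


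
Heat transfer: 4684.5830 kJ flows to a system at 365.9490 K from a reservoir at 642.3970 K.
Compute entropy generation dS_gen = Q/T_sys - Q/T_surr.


dS_sys = 4684.5830/365.9490 = 12.8012 kJ/K
dS_surr = -4684.5830/642.3970 = -7.2923 kJ/K
dS_gen = 12.8012 - 7.2923 = 5.5088 kJ/K (irreversible)

dS_gen = 5.5088 kJ/K, irreversible


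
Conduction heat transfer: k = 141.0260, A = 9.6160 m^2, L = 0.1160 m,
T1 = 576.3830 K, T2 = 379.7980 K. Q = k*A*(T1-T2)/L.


dT = 196.5850 K
Q = 141.0260 * 9.6160 * 196.5850 / 0.1160 = 2298190.5272 W

2298190.5272 W


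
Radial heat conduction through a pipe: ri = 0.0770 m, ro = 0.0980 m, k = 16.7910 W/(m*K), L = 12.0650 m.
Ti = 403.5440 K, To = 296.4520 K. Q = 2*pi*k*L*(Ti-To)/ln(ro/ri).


dT = 107.0920 K
ln(ro/ri) = 0.2412
Q = 2*pi*16.7910*12.0650*107.0920 / 0.2412 = 565238.5926 W

565238.5926 W


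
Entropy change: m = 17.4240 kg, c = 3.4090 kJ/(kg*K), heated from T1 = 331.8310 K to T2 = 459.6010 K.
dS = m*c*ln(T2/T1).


T2/T1 = 1.3850
ln(T2/T1) = 0.3257
dS = 17.4240 * 3.4090 * 0.3257 = 19.3480 kJ/K

19.3480 kJ/K


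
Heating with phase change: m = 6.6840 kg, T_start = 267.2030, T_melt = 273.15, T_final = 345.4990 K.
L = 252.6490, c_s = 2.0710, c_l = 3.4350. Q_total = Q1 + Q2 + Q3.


Q1 (sensible, solid) = 6.6840 * 2.0710 * 5.9470 = 82.3217 kJ
Q2 (latent) = 6.6840 * 252.6490 = 1688.7059 kJ
Q3 (sensible, liquid) = 6.6840 * 3.4350 * 72.3490 = 1661.0998 kJ
Q_total = 3432.1274 kJ

3432.1274 kJ


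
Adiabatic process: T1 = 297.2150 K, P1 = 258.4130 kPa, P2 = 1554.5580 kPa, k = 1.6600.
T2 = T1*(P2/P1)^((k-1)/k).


(k-1)/k = 0.3976
(P2/P1)^exp = 2.0410
T2 = 297.2150 * 2.0410 = 606.6105 K

606.6105 K


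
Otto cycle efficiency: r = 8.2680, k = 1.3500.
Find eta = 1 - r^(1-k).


r^(k-1) = 2.0945
eta = 1 - 1/2.0945 = 0.5226 = 52.2570%

52.2570%


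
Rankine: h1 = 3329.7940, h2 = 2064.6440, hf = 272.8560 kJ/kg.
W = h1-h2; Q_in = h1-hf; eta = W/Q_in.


W = 1265.1500 kJ/kg
Q_in = 3056.9380 kJ/kg
eta = 0.4139 = 41.3862%

eta = 41.3862%


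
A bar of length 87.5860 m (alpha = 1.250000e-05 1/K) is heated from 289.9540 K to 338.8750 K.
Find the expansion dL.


dT = 48.9210 K
dL = 1.250000e-05 * 87.5860 * 48.9210 = 0.053560 m
L_final = 87.639560 m

dL = 0.053560 m


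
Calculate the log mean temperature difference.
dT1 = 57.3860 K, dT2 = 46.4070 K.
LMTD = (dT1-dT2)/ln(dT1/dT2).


dT1/dT2 = 1.2366
ln(dT1/dT2) = 0.2124
LMTD = 10.9790 / 0.2124 = 51.7024 K

51.7024 K


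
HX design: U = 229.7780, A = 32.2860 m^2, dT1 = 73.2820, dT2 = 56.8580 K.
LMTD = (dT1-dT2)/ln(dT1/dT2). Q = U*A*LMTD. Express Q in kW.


LMTD = 64.7231 K
Q = 229.7780 * 32.2860 * 64.7231 = 480155.3169 W = 480.1553 kW

480.1553 kW


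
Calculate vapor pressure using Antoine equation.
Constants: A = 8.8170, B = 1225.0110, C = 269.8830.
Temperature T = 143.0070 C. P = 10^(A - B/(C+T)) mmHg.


C+T = 412.8900
B/(C+T) = 2.9669
log10(P) = 8.8170 - 2.9669 = 5.8501
P = 10^5.8501 = 708078.5694 mmHg

708078.5694 mmHg


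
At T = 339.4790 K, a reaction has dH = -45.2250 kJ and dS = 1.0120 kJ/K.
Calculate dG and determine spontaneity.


T*dS = 339.4790 * 1.0120 = 343.5527 kJ
dG = -45.2250 - 343.5527 = -388.7777 kJ (spontaneous)

dG = -388.7777 kJ, spontaneous


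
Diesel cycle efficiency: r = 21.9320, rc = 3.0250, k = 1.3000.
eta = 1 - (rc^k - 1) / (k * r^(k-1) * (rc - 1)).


r^(k-1) = 2.5254
rc^k = 4.2164
eta = 0.5162 = 51.6185%

51.6185%


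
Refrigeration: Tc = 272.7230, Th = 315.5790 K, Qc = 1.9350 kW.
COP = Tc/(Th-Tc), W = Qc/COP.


COP = 272.7230 / 42.8560 = 6.3637
W = 1.9350 / 6.3637 = 0.3041 kW

COP = 6.3637, W = 0.3041 kW


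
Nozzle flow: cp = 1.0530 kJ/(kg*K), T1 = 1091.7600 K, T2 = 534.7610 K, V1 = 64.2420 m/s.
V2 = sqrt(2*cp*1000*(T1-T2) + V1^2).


dT = 556.9990 K
2*cp*1000*dT = 1173039.8940
V1^2 = 4127.0346
V2 = sqrt(1177166.9286) = 1084.9732 m/s

1084.9732 m/s


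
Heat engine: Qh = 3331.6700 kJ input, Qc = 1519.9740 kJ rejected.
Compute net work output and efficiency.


W = 3331.6700 - 1519.9740 = 1811.6960 kJ
eta = 1811.6960 / 3331.6700 = 0.5438 = 54.3780%

W = 1811.6960 kJ, eta = 54.3780%


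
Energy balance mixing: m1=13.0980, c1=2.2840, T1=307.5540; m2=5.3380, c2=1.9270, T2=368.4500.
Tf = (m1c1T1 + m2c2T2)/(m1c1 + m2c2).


num = 12990.7306
den = 40.2022
Tf = 323.1352 K

323.1352 K


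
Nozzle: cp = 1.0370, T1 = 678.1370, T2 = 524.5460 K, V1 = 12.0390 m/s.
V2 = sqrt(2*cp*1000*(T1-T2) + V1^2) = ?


dT = 153.5910 K
2*cp*1000*dT = 318547.7340
V1^2 = 144.9375
V2 = sqrt(318692.6715) = 564.5287 m/s

564.5287 m/s


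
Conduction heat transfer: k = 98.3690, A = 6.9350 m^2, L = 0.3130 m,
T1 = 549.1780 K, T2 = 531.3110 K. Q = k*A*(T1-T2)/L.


dT = 17.8670 K
Q = 98.3690 * 6.9350 * 17.8670 / 0.3130 = 38941.4413 W

38941.4413 W


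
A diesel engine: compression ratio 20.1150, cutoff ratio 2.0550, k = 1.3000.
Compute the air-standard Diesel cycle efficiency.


r^(k-1) = 2.4607
rc^k = 2.5507
eta = 0.5405 = 54.0517%

54.0517%


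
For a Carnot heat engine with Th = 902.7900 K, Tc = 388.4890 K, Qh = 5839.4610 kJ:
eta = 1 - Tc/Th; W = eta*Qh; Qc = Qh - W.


eta = 1 - 388.4890/902.7900 = 0.5697
W = 0.5697 * 5839.4610 = 3326.6215 kJ
Qc = 5839.4610 - 3326.6215 = 2512.8395 kJ

eta = 56.9680%, W = 3326.6215 kJ, Qc = 2512.8395 kJ


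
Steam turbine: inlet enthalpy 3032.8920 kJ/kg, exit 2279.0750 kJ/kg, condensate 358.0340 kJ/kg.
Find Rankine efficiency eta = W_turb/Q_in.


W = 753.8170 kJ/kg
Q_in = 2674.8580 kJ/kg
eta = 0.2818 = 28.1816%

eta = 28.1816%


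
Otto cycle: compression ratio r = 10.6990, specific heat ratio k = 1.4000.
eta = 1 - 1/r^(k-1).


r^(k-1) = 2.5807
eta = 1 - 1/2.5807 = 0.6125 = 61.2508%

61.2508%


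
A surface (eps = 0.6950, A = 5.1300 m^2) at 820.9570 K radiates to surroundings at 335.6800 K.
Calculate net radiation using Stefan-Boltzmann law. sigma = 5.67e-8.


T^4 = 4.5424e+11
Tsurr^4 = 1.2697e+10
Q = 0.6950 * 5.67e-8 * 5.1300 * 4.4154e+11 = 89259.4836 W

89259.4836 W


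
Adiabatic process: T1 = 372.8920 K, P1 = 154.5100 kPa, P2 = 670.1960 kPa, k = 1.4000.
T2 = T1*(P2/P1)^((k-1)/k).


(k-1)/k = 0.2857
(P2/P1)^exp = 1.5208
T2 = 372.8920 * 1.5208 = 567.0915 K

567.0915 K


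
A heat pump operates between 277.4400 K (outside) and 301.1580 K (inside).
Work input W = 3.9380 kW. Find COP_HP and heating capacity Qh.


COP = 301.1580 / 23.7180 = 12.6974
Qh = 12.6974 * 3.9380 = 50.0025 kW

COP = 12.6974, Qh = 50.0025 kW


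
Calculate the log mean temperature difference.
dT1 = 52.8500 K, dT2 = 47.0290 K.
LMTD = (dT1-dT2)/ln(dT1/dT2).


dT1/dT2 = 1.1238
ln(dT1/dT2) = 0.1167
LMTD = 5.8210 / 0.1167 = 49.8829 K

49.8829 K


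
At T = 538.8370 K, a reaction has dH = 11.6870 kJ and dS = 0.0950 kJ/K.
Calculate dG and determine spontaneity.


T*dS = 538.8370 * 0.0950 = 51.1895 kJ
dG = 11.6870 - 51.1895 = -39.5025 kJ (spontaneous)

dG = -39.5025 kJ, spontaneous


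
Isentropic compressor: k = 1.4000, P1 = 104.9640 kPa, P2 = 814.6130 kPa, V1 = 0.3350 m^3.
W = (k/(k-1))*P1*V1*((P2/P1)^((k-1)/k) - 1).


(k-1)/k = 0.2857
(P2/P1)^exp = 1.7958
W = 3.5000 * 104.9640 * 0.3350 * (1.7958 - 1) = 97.9405 kJ

97.9405 kJ


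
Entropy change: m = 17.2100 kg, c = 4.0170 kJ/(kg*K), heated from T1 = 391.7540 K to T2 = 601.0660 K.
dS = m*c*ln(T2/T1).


T2/T1 = 1.5343
ln(T2/T1) = 0.4281
dS = 17.2100 * 4.0170 * 0.4281 = 29.5936 kJ/K

29.5936 kJ/K


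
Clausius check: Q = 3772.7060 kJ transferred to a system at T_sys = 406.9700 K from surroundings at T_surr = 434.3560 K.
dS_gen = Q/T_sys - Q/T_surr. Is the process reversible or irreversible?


dS_sys = 3772.7060/406.9700 = 9.2702 kJ/K
dS_surr = -3772.7060/434.3560 = -8.6857 kJ/K
dS_gen = 9.2702 - 8.6857 = 0.5845 kJ/K (irreversible)

dS_gen = 0.5845 kJ/K, irreversible


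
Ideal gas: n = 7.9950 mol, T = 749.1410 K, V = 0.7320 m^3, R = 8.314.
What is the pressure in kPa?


P = nRT/V = 7.9950 * 8.314 * 749.1410 / 0.7320
= 49795.7244 / 0.7320 = 68026.9459 Pa = 68.0269 kPa

68.0269 kPa


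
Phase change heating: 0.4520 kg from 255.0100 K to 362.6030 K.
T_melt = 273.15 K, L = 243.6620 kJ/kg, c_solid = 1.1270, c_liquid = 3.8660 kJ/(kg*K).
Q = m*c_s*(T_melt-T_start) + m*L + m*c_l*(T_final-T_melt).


Q1 (sensible, solid) = 0.4520 * 1.1270 * 18.1400 = 9.2406 kJ
Q2 (latent) = 0.4520 * 243.6620 = 110.1352 kJ
Q3 (sensible, liquid) = 0.4520 * 3.8660 * 89.4530 = 156.3130 kJ
Q_total = 275.6888 kJ

275.6888 kJ


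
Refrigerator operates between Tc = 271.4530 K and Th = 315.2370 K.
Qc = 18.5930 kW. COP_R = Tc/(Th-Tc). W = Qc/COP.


COP = 271.4530 / 43.7840 = 6.1998
W = 18.5930 / 6.1998 = 2.9990 kW

COP = 6.1998, W = 2.9990 kW


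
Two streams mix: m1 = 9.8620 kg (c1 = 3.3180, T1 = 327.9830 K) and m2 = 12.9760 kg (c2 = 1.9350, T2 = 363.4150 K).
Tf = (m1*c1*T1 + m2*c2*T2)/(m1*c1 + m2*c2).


num = 19857.1251
den = 57.8307
Tf = 343.3666 K

343.3666 K


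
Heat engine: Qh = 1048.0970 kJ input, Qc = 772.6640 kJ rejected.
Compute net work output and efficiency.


W = 1048.0970 - 772.6640 = 275.4330 kJ
eta = 275.4330 / 1048.0970 = 0.2628 = 26.2793%

W = 275.4330 kJ, eta = 26.2793%


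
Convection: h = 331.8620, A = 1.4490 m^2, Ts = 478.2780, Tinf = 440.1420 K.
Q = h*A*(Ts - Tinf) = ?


dT = 38.1360 K
Q = 331.8620 * 1.4490 * 38.1360 = 18338.3835 W

18338.3835 W


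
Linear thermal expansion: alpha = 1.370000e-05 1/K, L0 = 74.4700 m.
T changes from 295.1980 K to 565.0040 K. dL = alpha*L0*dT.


dT = 269.8060 K
dL = 1.370000e-05 * 74.4700 * 269.8060 = 0.275267 m
L_final = 74.745267 m

dL = 0.275267 m


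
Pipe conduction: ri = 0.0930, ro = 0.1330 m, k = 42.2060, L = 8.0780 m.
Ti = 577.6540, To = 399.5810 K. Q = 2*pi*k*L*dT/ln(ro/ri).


dT = 178.0730 K
ln(ro/ri) = 0.3577
Q = 2*pi*42.2060*8.0780*178.0730 / 0.3577 = 1066293.5636 W

1066293.5636 W


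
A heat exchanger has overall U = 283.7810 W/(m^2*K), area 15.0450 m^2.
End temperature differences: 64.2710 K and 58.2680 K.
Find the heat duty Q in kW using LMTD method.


LMTD = 61.2205 K
Q = 283.7810 * 15.0450 * 61.2205 = 261379.8258 W = 261.3798 kW

261.3798 kW


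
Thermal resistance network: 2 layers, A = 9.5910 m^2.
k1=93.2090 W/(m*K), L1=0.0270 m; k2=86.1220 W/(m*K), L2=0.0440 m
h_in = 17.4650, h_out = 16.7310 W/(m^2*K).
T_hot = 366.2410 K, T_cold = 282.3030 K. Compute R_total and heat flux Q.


R_conv_in = 1/(17.4650*9.5910) = 0.0060
R_1 = 0.0270/(93.2090*9.5910) = 3.0202e-05
R_2 = 0.0440/(86.1220*9.5910) = 5.3269e-05
R_conv_out = 1/(16.7310*9.5910) = 0.0062
R_total = 0.0123 K/W
Q = 83.9380 / 0.0123 = 6832.4555 W

R_total = 0.0123 K/W, Q = 6832.4555 W


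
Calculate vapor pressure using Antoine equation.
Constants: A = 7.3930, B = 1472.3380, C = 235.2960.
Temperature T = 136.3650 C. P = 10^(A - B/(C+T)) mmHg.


C+T = 371.6610
B/(C+T) = 3.9615
log10(P) = 7.3930 - 3.9615 = 3.4315
P = 10^3.4315 = 2700.7978 mmHg

2700.7978 mmHg


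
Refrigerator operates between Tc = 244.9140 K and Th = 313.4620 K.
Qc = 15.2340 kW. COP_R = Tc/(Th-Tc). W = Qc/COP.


COP = 244.9140 / 68.5480 = 3.5729
W = 15.2340 / 3.5729 = 4.2638 kW

COP = 3.5729, W = 4.2638 kW


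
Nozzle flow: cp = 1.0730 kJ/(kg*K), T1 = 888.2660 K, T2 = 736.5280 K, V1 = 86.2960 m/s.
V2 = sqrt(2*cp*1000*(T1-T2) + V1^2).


dT = 151.7380 K
2*cp*1000*dT = 325629.7480
V1^2 = 7446.9996
V2 = sqrt(333076.7476) = 577.1280 m/s

577.1280 m/s


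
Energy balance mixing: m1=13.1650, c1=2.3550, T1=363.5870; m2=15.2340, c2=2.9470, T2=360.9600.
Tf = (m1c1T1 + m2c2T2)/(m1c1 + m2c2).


num = 27477.6509
den = 75.8982
Tf = 362.0331 K

362.0331 K


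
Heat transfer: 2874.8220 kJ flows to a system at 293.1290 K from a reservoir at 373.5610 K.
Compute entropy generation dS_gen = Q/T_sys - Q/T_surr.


dS_sys = 2874.8220/293.1290 = 9.8074 kJ/K
dS_surr = -2874.8220/373.5610 = -7.6957 kJ/K
dS_gen = 9.8074 - 7.6957 = 2.1116 kJ/K (irreversible)

dS_gen = 2.1116 kJ/K, irreversible


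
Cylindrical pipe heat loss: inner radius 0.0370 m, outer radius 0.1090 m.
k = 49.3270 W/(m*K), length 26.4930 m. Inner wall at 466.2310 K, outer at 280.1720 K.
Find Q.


dT = 186.0590 K
ln(ro/ri) = 1.0804
Q = 2*pi*49.3270*26.4930*186.0590 / 1.0804 = 1414001.1770 W

1414001.1770 W
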